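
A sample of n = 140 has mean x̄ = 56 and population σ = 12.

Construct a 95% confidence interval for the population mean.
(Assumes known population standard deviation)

Answer: (54.0122, 57.9878)

Derivation:
Confidence level: 95%, α = 0.05
z_0.025 = 1.960
SE = σ/√n = 12/√140 = 1.0142
Margin of error = 1.960 × 1.0142 = 1.9878
CI: x̄ ± margin = 56 ± 1.9878
CI: (54.0122, 57.9878)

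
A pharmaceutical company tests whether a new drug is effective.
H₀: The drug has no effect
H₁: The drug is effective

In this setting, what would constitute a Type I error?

A Type I error (probability α) occurs when we reject a true H₀.
A Type II error (probability β) occurs when we fail to reject a false H₀.

Answer: Concluding the drug is effective when it actually has no effect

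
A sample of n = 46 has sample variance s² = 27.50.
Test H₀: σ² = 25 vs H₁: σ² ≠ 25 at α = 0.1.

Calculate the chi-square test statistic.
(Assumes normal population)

Answer: χ² = 49.5000, fail to reject H₀

Derivation:
df = n - 1 = 45
χ² = (n-1)s²/σ₀² = 45×27.50/25 = 49.5000
Critical values: χ²_{0.95,45} = 30.612, χ²_{0.05,45} = 61.656
Rejection region: χ² < 30.612 or χ² > 61.656
Decision: fail to reject H₀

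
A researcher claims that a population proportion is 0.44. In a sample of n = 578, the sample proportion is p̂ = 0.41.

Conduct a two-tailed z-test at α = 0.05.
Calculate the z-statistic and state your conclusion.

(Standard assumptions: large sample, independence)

Answer: z = -1.4530, fail to reject H₀

Derivation:
H₀: p = 0.44, H₁: p ≠ 0.44
Standard error: SE = √(p₀(1-p₀)/n) = √(0.44×0.56/578) = 0.020647
z-statistic: z = (p̂ - p₀)/SE = (0.41 - 0.44)/0.020647 = -1.4530
Critical value: z_0.025 = ±1.960
p-value = 0.1462
Decision: fail to reject H₀ at α = 0.05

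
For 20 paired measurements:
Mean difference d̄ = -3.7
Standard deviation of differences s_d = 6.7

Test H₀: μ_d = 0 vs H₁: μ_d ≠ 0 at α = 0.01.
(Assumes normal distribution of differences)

Answer: t = -2.4696, fail to reject H₀

Derivation:
df = n - 1 = 19
SE = s_d/√n = 6.7/√20 = 1.4982
t = d̄/SE = -3.7/1.4982 = -2.4696
Critical value: t_{0.005,19} = ±2.861
p-value ≈ 0.0232
Decision: fail to reject H₀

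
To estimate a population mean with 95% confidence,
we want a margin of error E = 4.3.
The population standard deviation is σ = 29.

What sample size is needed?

z_0.025 = 1.960
n = (z×σ/E)² = (1.960×29/4.3)²
n = 174.7315
Round up: n = 175

Answer: n = 175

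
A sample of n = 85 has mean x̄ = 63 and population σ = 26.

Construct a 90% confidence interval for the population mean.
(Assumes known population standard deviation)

Confidence level: 90%, α = 0.1
z_0.05 = 1.645
SE = σ/√n = 26/√85 = 2.8201
Margin of error = 1.645 × 2.8201 = 4.6391
CI: x̄ ± margin = 63 ± 4.6391
CI: (58.3609, 67.6391)

Answer: (58.3609, 67.6391)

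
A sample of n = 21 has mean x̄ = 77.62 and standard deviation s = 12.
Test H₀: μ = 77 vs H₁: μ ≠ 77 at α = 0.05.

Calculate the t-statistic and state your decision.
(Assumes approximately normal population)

df = n - 1 = 20
SE = s/√n = 12/√21 = 2.6186
t = (x̄ - μ₀)/SE = (77.62 - 77)/2.6186 = 0.2368
Critical value: t_{0.025,20} = ±2.086
p-value ≈ 0.8152
Decision: fail to reject H₀

Answer: t = 0.2368, fail to reject H₀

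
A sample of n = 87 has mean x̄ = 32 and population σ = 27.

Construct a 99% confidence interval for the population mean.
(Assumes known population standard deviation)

Confidence level: 99%, α = 0.01
z_0.005 = 2.576
SE = σ/√n = 27/√87 = 2.8947
Margin of error = 2.576 × 2.8947 = 7.4567
CI: x̄ ± margin = 32 ± 7.4567
CI: (24.5433, 39.4567)

Answer: (24.5433, 39.4567)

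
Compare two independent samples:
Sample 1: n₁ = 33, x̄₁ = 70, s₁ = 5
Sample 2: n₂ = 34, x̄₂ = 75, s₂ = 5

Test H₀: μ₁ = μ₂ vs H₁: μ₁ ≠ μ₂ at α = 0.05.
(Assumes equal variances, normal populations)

Pooled variance: s²_p = [32×5² + 33×5²]/(65) = 25.0000
s_p = 5.0000
SE = s_p×√(1/n₁ + 1/n₂) = 5.0000×√(1/33 + 1/34) = 1.2218
t = (x̄₁ - x̄₂)/SE = (70 - 75)/1.2218 = -4.0923
df = 65, t-critical = ±1.997
Decision: reject H₀

Answer: t = -4.0923, reject H₀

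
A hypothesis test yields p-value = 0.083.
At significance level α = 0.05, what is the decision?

Compare p-value to α:
0.083 ≥ 0.05
Decision: fail to reject H₀

Answer: fail to reject H₀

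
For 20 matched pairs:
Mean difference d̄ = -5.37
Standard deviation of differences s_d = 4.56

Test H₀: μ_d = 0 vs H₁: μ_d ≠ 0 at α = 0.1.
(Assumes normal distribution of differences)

Answer: t = -5.2668, reject H₀

Derivation:
df = n - 1 = 19
SE = s_d/√n = 4.56/√20 = 1.0196
t = d̄/SE = -5.37/1.0196 = -5.2668
Critical value: t_{0.05,19} = ±1.729
p-value < 0.0001
Decision: reject H₀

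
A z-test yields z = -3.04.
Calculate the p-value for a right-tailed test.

For z = -3.04:
p = P(Z > -3.04) = 1 - Φ(-3.04) = 0.9988

Answer: p-value ≈ 0.9988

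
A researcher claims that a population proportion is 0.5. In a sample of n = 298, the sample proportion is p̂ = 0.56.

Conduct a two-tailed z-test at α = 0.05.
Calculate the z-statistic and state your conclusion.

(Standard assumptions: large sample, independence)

H₀: p = 0.5, H₁: p ≠ 0.5
Standard error: SE = √(p₀(1-p₀)/n) = √(0.5×0.5/298) = 0.028964
z-statistic: z = (p̂ - p₀)/SE = (0.56 - 0.5)/0.028964 = 2.0715
Critical value: z_0.025 = ±1.960
p-value = 0.0383
Decision: reject H₀ at α = 0.05

Answer: z = 2.0715, reject H₀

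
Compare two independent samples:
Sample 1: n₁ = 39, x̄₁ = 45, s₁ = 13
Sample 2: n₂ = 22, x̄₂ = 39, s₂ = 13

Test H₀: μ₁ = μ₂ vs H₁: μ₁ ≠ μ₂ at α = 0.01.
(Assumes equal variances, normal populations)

Answer: t = 1.7310, fail to reject H₀

Derivation:
Pooled variance: s²_p = [38×13² + 21×13²]/(59) = 169.0000
s_p = 13.0000
SE = s_p×√(1/n₁ + 1/n₂) = 13.0000×√(1/39 + 1/22) = 3.4663
t = (x̄₁ - x̄₂)/SE = (45 - 39)/3.4663 = 1.7310
df = 59, t-critical = ±2.662
Decision: fail to reject H₀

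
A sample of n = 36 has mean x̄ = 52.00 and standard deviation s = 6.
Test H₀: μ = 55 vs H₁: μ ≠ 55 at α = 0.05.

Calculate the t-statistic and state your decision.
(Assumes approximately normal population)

df = n - 1 = 35
SE = s/√n = 6/√36 = 1.0000
t = (x̄ - μ₀)/SE = (52.00 - 55)/1.0000 = -3.0000
Critical value: t_{0.025,35} = ±2.030
p-value ≈ 0.0049
Decision: reject H₀

Answer: t = -3.0000, reject H₀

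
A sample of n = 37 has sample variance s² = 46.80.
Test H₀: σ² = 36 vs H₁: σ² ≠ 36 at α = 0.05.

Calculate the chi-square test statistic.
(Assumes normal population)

df = n - 1 = 36
χ² = (n-1)s²/σ₀² = 36×46.80/36 = 46.8000
Critical values: χ²_{0.975,36} = 21.336, χ²_{0.025,36} = 54.437
Rejection region: χ² < 21.336 or χ² > 54.437
Decision: fail to reject H₀

Answer: χ² = 46.8000, fail to reject H₀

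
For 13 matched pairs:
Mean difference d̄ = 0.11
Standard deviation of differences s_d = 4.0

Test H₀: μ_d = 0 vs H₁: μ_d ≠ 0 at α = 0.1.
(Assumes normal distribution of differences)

df = n - 1 = 12
SE = s_d/√n = 4.0/√13 = 1.1094
t = d̄/SE = 0.11/1.1094 = 0.0992
Critical value: t_{0.05,12} = ±1.782
p-value ≈ 0.9226
Decision: fail to reject H₀

Answer: t = 0.0992, fail to reject H₀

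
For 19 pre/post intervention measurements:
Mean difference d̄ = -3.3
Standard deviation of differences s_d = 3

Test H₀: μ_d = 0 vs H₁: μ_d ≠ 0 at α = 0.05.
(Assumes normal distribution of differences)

df = n - 1 = 18
SE = s_d/√n = 3/√19 = 0.6882
t = d̄/SE = -3.3/0.6882 = -4.7951
Critical value: t_{0.025,18} = ±2.101
p-value ≈ 0.0001
Decision: reject H₀

Answer: t = -4.7951, reject H₀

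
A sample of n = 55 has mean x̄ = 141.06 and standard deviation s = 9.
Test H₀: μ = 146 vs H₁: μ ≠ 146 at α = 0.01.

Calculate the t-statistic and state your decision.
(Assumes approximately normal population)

Answer: t = -4.0705, reject H₀

Derivation:
df = n - 1 = 54
SE = s/√n = 9/√55 = 1.2136
t = (x̄ - μ₀)/SE = (141.06 - 146)/1.2136 = -4.0705
Critical value: t_{0.005,54} = ±2.670
p-value ≈ 0.0002
Decision: reject H₀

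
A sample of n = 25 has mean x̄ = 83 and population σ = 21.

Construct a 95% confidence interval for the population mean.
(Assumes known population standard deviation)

Confidence level: 95%, α = 0.05
z_0.025 = 1.960
SE = σ/√n = 21/√25 = 4.2000
Margin of error = 1.960 × 4.2000 = 8.2320
CI: x̄ ± margin = 83 ± 8.2320
CI: (74.7680, 91.2320)

Answer: (74.7680, 91.2320)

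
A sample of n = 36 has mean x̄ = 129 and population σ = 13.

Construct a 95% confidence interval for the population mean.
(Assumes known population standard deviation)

Answer: (124.7533, 133.2467)

Derivation:
Confidence level: 95%, α = 0.05
z_0.025 = 1.960
SE = σ/√n = 13/√36 = 2.1667
Margin of error = 1.960 × 2.1667 = 4.2467
CI: x̄ ± margin = 129 ± 4.2467
CI: (124.7533, 133.2467)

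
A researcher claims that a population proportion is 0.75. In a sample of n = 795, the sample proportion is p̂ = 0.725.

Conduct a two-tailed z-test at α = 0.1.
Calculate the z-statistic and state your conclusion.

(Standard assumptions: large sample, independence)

Answer: z = -1.6279, fail to reject H₀

Derivation:
H₀: p = 0.75, H₁: p ≠ 0.75
Standard error: SE = √(p₀(1-p₀)/n) = √(0.75×0.25/795) = 0.015357
z-statistic: z = (p̂ - p₀)/SE = (0.725 - 0.75)/0.015357 = -1.6279
Critical value: z_0.05 = ±1.645
p-value = 0.1035
Decision: fail to reject H₀ at α = 0.1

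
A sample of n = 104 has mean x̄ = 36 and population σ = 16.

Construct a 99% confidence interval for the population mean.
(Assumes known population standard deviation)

Answer: (31.9585, 40.0415)

Derivation:
Confidence level: 99%, α = 0.01
z_0.005 = 2.576
SE = σ/√n = 16/√104 = 1.5689
Margin of error = 2.576 × 1.5689 = 4.0415
CI: x̄ ± margin = 36 ± 4.0415
CI: (31.9585, 40.0415)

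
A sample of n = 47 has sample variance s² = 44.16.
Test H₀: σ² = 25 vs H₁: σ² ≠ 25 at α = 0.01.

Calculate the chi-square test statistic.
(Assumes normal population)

df = n - 1 = 46
χ² = (n-1)s²/σ₀² = 46×44.16/25 = 81.2544
Critical values: χ²_{0.995,46} = 25.041, χ²_{0.005,46} = 74.437
Rejection region: χ² < 25.041 or χ² > 74.437
Decision: reject H₀

Answer: χ² = 81.2544, reject H₀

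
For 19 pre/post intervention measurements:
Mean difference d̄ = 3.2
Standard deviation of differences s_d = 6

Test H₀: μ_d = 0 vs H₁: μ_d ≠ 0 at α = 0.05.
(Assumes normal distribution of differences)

Answer: t = 2.3247, reject H₀

Derivation:
df = n - 1 = 18
SE = s_d/√n = 6/√19 = 1.3765
t = d̄/SE = 3.2/1.3765 = 2.3247
Critical value: t_{0.025,18} = ±2.101
p-value ≈ 0.0320
Decision: reject H₀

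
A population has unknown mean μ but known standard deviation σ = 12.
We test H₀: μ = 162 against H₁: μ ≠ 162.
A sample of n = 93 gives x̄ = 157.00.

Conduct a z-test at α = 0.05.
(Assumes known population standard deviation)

Standard error: SE = σ/√n = 12/√93 = 1.2443
z-statistic: z = (x̄ - μ₀)/SE = (157.00 - 162)/1.2443 = -4.0183
Critical value: ±1.960
p-value = 0.0001
Decision: reject H₀

Answer: z = -4.0183, reject H₀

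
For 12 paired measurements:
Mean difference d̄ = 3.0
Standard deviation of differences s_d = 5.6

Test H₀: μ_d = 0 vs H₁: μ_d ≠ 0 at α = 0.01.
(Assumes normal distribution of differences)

Answer: t = 1.8557, fail to reject H₀

Derivation:
df = n - 1 = 11
SE = s_d/√n = 5.6/√12 = 1.6166
t = d̄/SE = 3.0/1.6166 = 1.8557
Critical value: t_{0.005,11} = ±3.106
p-value ≈ 0.0905
Decision: fail to reject H₀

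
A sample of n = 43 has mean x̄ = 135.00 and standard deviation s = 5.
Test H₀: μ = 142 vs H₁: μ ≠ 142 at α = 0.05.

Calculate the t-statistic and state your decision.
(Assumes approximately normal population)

Answer: t = -9.1803, reject H₀

Derivation:
df = n - 1 = 42
SE = s/√n = 5/√43 = 0.7625
t = (x̄ - μ₀)/SE = (135.00 - 142)/0.7625 = -9.1803
Critical value: t_{0.025,42} = ±2.018
p-value < 0.0001
Decision: reject H₀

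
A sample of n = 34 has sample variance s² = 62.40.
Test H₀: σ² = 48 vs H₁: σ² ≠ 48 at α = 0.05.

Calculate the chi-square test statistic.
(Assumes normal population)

df = n - 1 = 33
χ² = (n-1)s²/σ₀² = 33×62.40/48 = 42.9000
Critical values: χ²_{0.975,33} = 19.047, χ²_{0.025,33} = 50.725
Rejection region: χ² < 19.047 or χ² > 50.725
Decision: fail to reject H₀

Answer: χ² = 42.9000, fail to reject H₀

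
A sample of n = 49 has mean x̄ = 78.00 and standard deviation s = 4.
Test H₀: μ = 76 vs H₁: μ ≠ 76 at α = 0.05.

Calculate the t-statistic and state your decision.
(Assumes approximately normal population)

Answer: t = 3.5002, reject H₀

Derivation:
df = n - 1 = 48
SE = s/√n = 4/√49 = 0.5714
t = (x̄ - μ₀)/SE = (78.00 - 76)/0.5714 = 3.5002
Critical value: t_{0.025,48} = ±2.011
p-value ≈ 0.0010
Decision: reject H₀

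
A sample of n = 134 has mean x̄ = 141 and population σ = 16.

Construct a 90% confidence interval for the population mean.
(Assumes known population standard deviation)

Confidence level: 90%, α = 0.1
z_0.05 = 1.645
SE = σ/√n = 16/√134 = 1.3822
Margin of error = 1.645 × 1.3822 = 2.2737
CI: x̄ ± margin = 141 ± 2.2737
CI: (138.7263, 143.2737)

Answer: (138.7263, 143.2737)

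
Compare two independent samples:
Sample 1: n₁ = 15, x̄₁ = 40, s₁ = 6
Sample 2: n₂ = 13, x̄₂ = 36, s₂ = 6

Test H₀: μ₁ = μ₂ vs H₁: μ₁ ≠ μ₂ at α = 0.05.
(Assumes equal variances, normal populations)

Answer: t = 1.7593, fail to reject H₀

Derivation:
Pooled variance: s²_p = [14×6² + 12×6²]/(26) = 36.0000
s_p = 6.0000
SE = s_p×√(1/n₁ + 1/n₂) = 6.0000×√(1/15 + 1/13) = 2.2736
t = (x̄₁ - x̄₂)/SE = (40 - 36)/2.2736 = 1.7593
df = 26, t-critical = ±2.056
Decision: fail to reject H₀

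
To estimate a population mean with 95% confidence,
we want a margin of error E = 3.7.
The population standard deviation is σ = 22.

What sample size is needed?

Answer: n = 136

Derivation:
z_0.025 = 1.960
n = (z×σ/E)² = (1.960×22/3.7)²
n = 135.8170
Round up: n = 136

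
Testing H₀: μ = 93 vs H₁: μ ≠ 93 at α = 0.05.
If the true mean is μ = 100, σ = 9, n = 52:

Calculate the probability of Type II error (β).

Answer: β ≈ 0.0001

Derivation:
SE = σ/√n = 9/√52 = 1.2481
Critical values: μ₀ ± z_0.025×SE = 93 ± 1.960×1.2481
Acceptance region: (90.5537, 95.4463)
Under H₁ (μ = 100): z_high = (95.4463 - 100)/1.2481 = -3.6485, z_low = (90.5537 - 100)/1.2481 = -7.5685
β = P(not reject | H₁) = Φ(-3.6485) - Φ(-7.5685) ≈ 0.0001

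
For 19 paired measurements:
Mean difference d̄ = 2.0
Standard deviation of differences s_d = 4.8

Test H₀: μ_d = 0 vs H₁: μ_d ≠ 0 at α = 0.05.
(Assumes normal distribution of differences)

Answer: t = 1.8162, fail to reject H₀

Derivation:
df = n - 1 = 18
SE = s_d/√n = 4.8/√19 = 1.1012
t = d̄/SE = 2.0/1.1012 = 1.8162
Critical value: t_{0.025,18} = ±2.101
p-value ≈ 0.0860
Decision: fail to reject H₀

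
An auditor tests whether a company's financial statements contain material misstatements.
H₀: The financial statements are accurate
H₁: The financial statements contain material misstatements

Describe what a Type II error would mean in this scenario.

Type I error (α): Rejecting H₀ when H₀ is true
Type II error (β): Failing to reject H₀ when H₁ is true

Answer: Failing to detect material misstatements that are actually present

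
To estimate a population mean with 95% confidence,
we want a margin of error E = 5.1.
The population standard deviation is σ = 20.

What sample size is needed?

Answer: n = 60

Derivation:
z_0.025 = 1.960
n = (z×σ/E)² = (1.960×20/5.1)²
n = 59.0788
Round up: n = 60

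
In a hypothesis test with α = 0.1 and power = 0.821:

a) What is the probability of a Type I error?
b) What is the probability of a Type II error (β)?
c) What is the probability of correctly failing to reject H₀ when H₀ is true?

Answer: a) 0.1, b) 0.179, c) 0.9

Derivation:
a) Type I error probability = α = 0.1
b) Power = P(reject H₀ | H₁ true) = 1 - β = 0.821, so Type II error probability = β = 1 - Power = 0.179
c) P(fail to reject H₀ | H₀ true) = 1 - α = 0.9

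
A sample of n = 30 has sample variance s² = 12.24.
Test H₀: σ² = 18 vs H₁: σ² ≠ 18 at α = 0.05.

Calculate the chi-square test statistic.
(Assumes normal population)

Answer: χ² = 19.7200, fail to reject H₀

Derivation:
df = n - 1 = 29
χ² = (n-1)s²/σ₀² = 29×12.24/18 = 19.7200
Critical values: χ²_{0.975,29} = 16.047, χ²_{0.025,29} = 45.722
Rejection region: χ² < 16.047 or χ² > 45.722
Decision: fail to reject H₀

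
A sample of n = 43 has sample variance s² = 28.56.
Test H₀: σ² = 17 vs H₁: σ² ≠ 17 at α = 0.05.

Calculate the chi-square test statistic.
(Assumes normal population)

df = n - 1 = 42
χ² = (n-1)s²/σ₀² = 42×28.56/17 = 70.5600
Critical values: χ²_{0.975,42} = 25.999, χ²_{0.025,42} = 61.777
Rejection region: χ² < 25.999 or χ² > 61.777
Decision: reject H₀

Answer: χ² = 70.5600, reject H₀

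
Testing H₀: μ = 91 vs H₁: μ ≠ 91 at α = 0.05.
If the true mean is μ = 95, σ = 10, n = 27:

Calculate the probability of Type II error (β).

Answer: β ≈ 0.4528

Derivation:
SE = σ/√n = 10/√27 = 1.9245
Critical values: μ₀ ± z_0.025×SE = 91 ± 1.960×1.9245
Acceptance region: (87.2280, 94.7720)
Under H₁ (μ = 95): z_high = (94.7720 - 95)/1.9245 = -0.1185, z_low = (87.2280 - 95)/1.9245 = -4.0385
β = P(not reject | H₁) = Φ(-0.1185) - Φ(-4.0385) ≈ 0.4528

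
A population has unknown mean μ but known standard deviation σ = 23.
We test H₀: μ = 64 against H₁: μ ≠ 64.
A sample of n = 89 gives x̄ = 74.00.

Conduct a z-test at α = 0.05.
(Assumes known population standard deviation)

Answer: z = 4.1017, reject H₀

Derivation:
Standard error: SE = σ/√n = 23/√89 = 2.4380
z-statistic: z = (x̄ - μ₀)/SE = (74.00 - 64)/2.4380 = 4.1017
Critical value: ±1.960
p-value < 0.0001
Decision: reject H₀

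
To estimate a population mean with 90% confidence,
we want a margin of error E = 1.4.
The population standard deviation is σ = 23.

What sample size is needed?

Answer: n = 731

Derivation:
z_0.05 = 1.645
n = (z×σ/E)² = (1.645×23/1.4)²
n = 730.3506
Round up: n = 731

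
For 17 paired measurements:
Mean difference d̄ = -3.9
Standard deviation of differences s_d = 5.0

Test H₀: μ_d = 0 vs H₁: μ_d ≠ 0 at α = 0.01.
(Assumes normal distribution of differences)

Answer: t = -3.2160, reject H₀

Derivation:
df = n - 1 = 16
SE = s_d/√n = 5.0/√17 = 1.2127
t = d̄/SE = -3.9/1.2127 = -3.2160
Critical value: t_{0.005,16} = ±2.921
p-value ≈ 0.0054
Decision: reject H₀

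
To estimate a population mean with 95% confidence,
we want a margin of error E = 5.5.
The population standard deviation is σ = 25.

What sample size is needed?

Answer: n = 80

Derivation:
z_0.025 = 1.960
n = (z×σ/E)² = (1.960×25/5.5)²
n = 79.3719
Round up: n = 80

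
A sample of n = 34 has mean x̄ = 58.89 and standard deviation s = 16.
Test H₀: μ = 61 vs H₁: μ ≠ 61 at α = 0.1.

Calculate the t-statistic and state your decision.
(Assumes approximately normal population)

df = n - 1 = 33
SE = s/√n = 16/√34 = 2.7440
t = (x̄ - μ₀)/SE = (58.89 - 61)/2.7440 = -0.7690
Critical value: t_{0.05,33} = ±1.692
p-value ≈ 0.4474
Decision: fail to reject H₀

Answer: t = -0.7690, fail to reject H₀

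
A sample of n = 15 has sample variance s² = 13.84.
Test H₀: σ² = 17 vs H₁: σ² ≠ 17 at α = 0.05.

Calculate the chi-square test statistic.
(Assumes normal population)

Answer: χ² = 11.3976, fail to reject H₀

Derivation:
df = n - 1 = 14
χ² = (n-1)s²/σ₀² = 14×13.84/17 = 11.3976
Critical values: χ²_{0.975,14} = 5.629, χ²_{0.025,14} = 26.119
Rejection region: χ² < 5.629 or χ² > 26.119
Decision: fail to reject H₀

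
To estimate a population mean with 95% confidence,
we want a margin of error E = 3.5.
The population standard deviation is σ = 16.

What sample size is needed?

Answer: n = 81

Derivation:
z_0.025 = 1.960
n = (z×σ/E)² = (1.960×16/3.5)²
n = 80.2816
Round up: n = 81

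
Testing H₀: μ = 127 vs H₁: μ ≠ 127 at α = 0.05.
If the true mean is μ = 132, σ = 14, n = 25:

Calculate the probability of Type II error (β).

SE = σ/√n = 14/√25 = 2.8000
Critical values: μ₀ ± z_0.025×SE = 127 ± 1.960×2.8000
Acceptance region: (121.5120, 132.4880)
Under H₁ (μ = 132): z_high = (132.4880 - 132)/2.8000 = 0.1743, z_low = (121.5120 - 132)/2.8000 = -3.7457
β = P(not reject | H₁) = Φ(0.1743) - Φ(-3.7457) ≈ 0.5691

Answer: β ≈ 0.5691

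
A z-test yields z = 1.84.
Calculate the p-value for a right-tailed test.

Answer: p-value ≈ 0.0329

Derivation:
For z = 1.84:
p = P(Z > 1.84) = 1 - Φ(1.84) = 0.0329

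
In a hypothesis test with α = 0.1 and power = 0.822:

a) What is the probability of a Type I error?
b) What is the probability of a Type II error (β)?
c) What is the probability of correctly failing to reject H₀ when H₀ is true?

Answer: a) 0.1, b) 0.178, c) 0.9

Derivation:
a) Type I error probability = α = 0.1
b) Power = P(reject H₀ | H₁ true) = 1 - β = 0.822, so Type II error probability = β = 1 - Power = 0.178
c) P(fail to reject H₀ | H₀ true) = 1 - α = 0.9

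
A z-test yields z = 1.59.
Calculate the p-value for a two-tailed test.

Answer: p-value ≈ 0.1118

Derivation:
For z = 1.59:
p = 2×P(Z > |1.59|) = 2×(1 - Φ(1.59)) = 0.1118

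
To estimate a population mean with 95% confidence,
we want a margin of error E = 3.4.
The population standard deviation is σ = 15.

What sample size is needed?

z_0.025 = 1.960
n = (z×σ/E)² = (1.960×15/3.4)²
n = 74.7716
Round up: n = 75

Answer: n = 75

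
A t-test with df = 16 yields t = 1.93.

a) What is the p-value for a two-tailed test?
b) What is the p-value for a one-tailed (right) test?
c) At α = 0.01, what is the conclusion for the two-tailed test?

Using t-distribution with df = 16:
a) Two-tailed: p = 2×P(T > 1.93) = 0.0715
b) One-tailed: p = P(T > 1.93) = 0.0358
c) 0.0715 ≥ 0.01, fail to reject H₀

Answer: a) 0.0715, b) 0.0358, c) fail to reject H₀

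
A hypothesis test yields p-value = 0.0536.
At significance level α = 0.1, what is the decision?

Compare p-value to α:
0.0536 < 0.1
Decision: reject H₀

Answer: reject H₀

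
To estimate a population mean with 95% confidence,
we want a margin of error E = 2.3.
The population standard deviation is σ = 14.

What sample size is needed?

z_0.025 = 1.960
n = (z×σ/E)² = (1.960×14/2.3)²
n = 142.3353
Round up: n = 143

Answer: n = 143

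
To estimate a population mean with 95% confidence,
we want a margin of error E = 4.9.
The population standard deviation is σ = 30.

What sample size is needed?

z_0.025 = 1.960
n = (z×σ/E)² = (1.960×30/4.9)²
n = 144.0000
Already a whole number: n = 144

Answer: n = 144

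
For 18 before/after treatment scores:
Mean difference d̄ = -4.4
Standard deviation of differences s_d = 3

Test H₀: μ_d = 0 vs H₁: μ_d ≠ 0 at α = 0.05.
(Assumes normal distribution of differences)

df = n - 1 = 17
SE = s_d/√n = 3/√18 = 0.7071
t = d̄/SE = -4.4/0.7071 = -6.2226
Critical value: t_{0.025,17} = ±2.110
p-value < 0.0001
Decision: reject H₀

Answer: t = -6.2226, reject H₀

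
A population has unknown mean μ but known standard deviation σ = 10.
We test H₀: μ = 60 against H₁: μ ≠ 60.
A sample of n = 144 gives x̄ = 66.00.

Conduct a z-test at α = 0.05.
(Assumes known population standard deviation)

Answer: z = 7.2003, reject H₀

Derivation:
Standard error: SE = σ/√n = 10/√144 = 0.8333
z-statistic: z = (x̄ - μ₀)/SE = (66.00 - 60)/0.8333 = 7.2003
Critical value: ±1.960
p-value < 0.0001
Decision: reject H₀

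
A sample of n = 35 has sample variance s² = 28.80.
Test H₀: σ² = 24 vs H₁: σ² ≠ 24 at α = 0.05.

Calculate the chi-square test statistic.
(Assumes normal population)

Answer: χ² = 40.8000, fail to reject H₀

Derivation:
df = n - 1 = 34
χ² = (n-1)s²/σ₀² = 34×28.80/24 = 40.8000
Critical values: χ²_{0.975,34} = 19.806, χ²_{0.025,34} = 51.966
Rejection region: χ² < 19.806 or χ² > 51.966
Decision: fail to reject H₀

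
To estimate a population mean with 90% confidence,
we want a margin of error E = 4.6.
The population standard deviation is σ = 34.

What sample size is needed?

Answer: n = 148

Derivation:
z_0.05 = 1.645
n = (z×σ/E)² = (1.645×34/4.6)²
n = 147.8339
Round up: n = 148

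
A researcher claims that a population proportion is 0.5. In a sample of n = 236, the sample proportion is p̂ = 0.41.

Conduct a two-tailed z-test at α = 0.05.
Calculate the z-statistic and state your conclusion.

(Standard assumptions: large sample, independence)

Answer: z = -2.7652, reject H₀

Derivation:
H₀: p = 0.5, H₁: p ≠ 0.5
Standard error: SE = √(p₀(1-p₀)/n) = √(0.5×0.5/236) = 0.032547
z-statistic: z = (p̂ - p₀)/SE = (0.41 - 0.5)/0.032547 = -2.7652
Critical value: z_0.025 = ±1.960
p-value = 0.0057
Decision: reject H₀ at α = 0.05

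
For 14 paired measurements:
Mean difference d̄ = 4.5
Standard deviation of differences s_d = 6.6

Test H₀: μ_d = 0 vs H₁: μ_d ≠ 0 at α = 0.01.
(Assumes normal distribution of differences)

df = n - 1 = 13
SE = s_d/√n = 6.6/√14 = 1.7639
t = d̄/SE = 4.5/1.7639 = 2.5512
Critical value: t_{0.005,13} = ±3.012
p-value ≈ 0.0241
Decision: fail to reject H₀

Answer: t = 2.5512, fail to reject H₀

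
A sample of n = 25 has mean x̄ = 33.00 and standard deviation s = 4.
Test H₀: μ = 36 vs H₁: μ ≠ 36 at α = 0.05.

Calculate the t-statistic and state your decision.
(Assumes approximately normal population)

Answer: t = -3.7500, reject H₀

Derivation:
df = n - 1 = 24
SE = s/√n = 4/√25 = 0.8000
t = (x̄ - μ₀)/SE = (33.00 - 36)/0.8000 = -3.7500
Critical value: t_{0.025,24} = ±2.064
p-value ≈ 0.0010
Decision: reject H₀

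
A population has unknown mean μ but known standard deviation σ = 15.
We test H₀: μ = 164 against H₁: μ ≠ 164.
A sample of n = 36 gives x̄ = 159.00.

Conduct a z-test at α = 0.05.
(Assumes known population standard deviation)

Standard error: SE = σ/√n = 15/√36 = 2.5000
z-statistic: z = (x̄ - μ₀)/SE = (159.00 - 164)/2.5000 = -2.0000
Critical value: ±1.960
p-value = 0.0455
Decision: reject H₀

Answer: z = -2.0000, reject H₀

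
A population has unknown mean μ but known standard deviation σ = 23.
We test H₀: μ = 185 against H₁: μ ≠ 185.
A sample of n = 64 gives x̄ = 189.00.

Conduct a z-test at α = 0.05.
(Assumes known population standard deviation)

Standard error: SE = σ/√n = 23/√64 = 2.8750
z-statistic: z = (x̄ - μ₀)/SE = (189.00 - 185)/2.8750 = 1.3913
Critical value: ±1.960
p-value = 0.1641
Decision: fail to reject H₀

Answer: z = 1.3913, fail to reject H₀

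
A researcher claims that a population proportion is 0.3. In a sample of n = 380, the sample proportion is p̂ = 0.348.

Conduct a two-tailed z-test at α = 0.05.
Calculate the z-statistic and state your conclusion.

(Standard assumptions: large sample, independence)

Answer: z = 2.0419, reject H₀

Derivation:
H₀: p = 0.3, H₁: p ≠ 0.3
Standard error: SE = √(p₀(1-p₀)/n) = √(0.3×0.7/380) = 0.023508
z-statistic: z = (p̂ - p₀)/SE = (0.348 - 0.3)/0.023508 = 2.0419
Critical value: z_0.025 = ±1.960
p-value = 0.0412
Decision: reject H₀ at α = 0.05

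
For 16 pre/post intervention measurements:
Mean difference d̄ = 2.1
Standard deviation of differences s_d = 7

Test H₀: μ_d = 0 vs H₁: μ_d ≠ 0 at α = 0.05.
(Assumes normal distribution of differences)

Answer: t = 1.2000, fail to reject H₀

Derivation:
df = n - 1 = 15
SE = s_d/√n = 7/√16 = 1.7500
t = d̄/SE = 2.1/1.7500 = 1.2000
Critical value: t_{0.025,15} = ±2.131
p-value ≈ 0.2487
Decision: fail to reject H₀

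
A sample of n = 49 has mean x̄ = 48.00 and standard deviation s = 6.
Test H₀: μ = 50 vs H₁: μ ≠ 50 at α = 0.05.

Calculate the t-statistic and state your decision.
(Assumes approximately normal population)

df = n - 1 = 48
SE = s/√n = 6/√49 = 0.8571
t = (x̄ - μ₀)/SE = (48.00 - 50)/0.8571 = -2.3335
Critical value: t_{0.025,48} = ±2.011
p-value ≈ 0.0239
Decision: reject H₀

Answer: t = -2.3335, reject H₀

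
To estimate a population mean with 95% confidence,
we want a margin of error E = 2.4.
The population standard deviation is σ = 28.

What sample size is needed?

Answer: n = 523

Derivation:
z_0.025 = 1.960
n = (z×σ/E)² = (1.960×28/2.4)²
n = 522.8844
Round up: n = 523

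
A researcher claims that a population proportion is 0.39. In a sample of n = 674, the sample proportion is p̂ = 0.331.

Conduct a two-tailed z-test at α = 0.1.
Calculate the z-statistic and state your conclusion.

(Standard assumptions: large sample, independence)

H₀: p = 0.39, H₁: p ≠ 0.39
Standard error: SE = √(p₀(1-p₀)/n) = √(0.39×0.61/674) = 0.018787
z-statistic: z = (p̂ - p₀)/SE = (0.331 - 0.39)/0.018787 = -3.1405
Critical value: z_0.05 = ±1.645
p-value = 0.0017
Decision: reject H₀ at α = 0.1

Answer: z = -3.1405, reject H₀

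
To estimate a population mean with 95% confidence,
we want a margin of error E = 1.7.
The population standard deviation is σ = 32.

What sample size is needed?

Answer: n = 1362

Derivation:
z_0.025 = 1.960
n = (z×σ/E)² = (1.960×32/1.7)²
n = 1361.1759
Round up: n = 1362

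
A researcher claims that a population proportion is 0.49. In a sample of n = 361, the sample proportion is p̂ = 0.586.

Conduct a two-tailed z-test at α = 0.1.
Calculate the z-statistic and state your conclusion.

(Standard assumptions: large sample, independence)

H₀: p = 0.49, H₁: p ≠ 0.49
Standard error: SE = √(p₀(1-p₀)/n) = √(0.49×0.51/361) = 0.026311
z-statistic: z = (p̂ - p₀)/SE = (0.586 - 0.49)/0.026311 = 3.6487
Critical value: z_0.05 = ±1.645
p-value = 0.0003
Decision: reject H₀ at α = 0.1

Answer: z = 3.6487, reject H₀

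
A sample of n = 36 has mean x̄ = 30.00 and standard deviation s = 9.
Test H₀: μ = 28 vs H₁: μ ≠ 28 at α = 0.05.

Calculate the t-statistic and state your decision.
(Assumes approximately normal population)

df = n - 1 = 35
SE = s/√n = 9/√36 = 1.5000
t = (x̄ - μ₀)/SE = (30.00 - 28)/1.5000 = 1.3333
Critical value: t_{0.025,35} = ±2.030
p-value ≈ 0.1910
Decision: fail to reject H₀

Answer: t = 1.3333, fail to reject H₀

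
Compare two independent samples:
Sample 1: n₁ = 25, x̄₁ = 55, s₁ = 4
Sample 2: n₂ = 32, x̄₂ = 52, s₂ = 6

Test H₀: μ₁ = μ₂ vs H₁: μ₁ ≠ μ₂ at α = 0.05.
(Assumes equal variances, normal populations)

Pooled variance: s²_p = [24×4² + 31×6²]/(55) = 27.2727
s_p = 5.2223
SE = s_p×√(1/n₁ + 1/n₂) = 5.2223×√(1/25 + 1/32) = 1.3940
t = (x̄₁ - x̄₂)/SE = (55 - 52)/1.3940 = 2.1521
df = 55, t-critical = ±2.004
Decision: reject H₀

Answer: t = 2.1521, reject H₀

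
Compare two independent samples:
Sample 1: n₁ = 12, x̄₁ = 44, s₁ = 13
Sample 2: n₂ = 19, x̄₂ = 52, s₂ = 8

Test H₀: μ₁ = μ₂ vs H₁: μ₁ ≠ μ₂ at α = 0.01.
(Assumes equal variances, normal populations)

Answer: t = -2.1292, fail to reject H₀

Derivation:
Pooled variance: s²_p = [11×13² + 18×8²]/(29) = 103.8276
s_p = 10.1896
SE = s_p×√(1/n₁ + 1/n₂) = 10.1896×√(1/12 + 1/19) = 3.7573
t = (x̄₁ - x̄₂)/SE = (44 - 52)/3.7573 = -2.1292
df = 29, t-critical = ±2.756
Decision: fail to reject H₀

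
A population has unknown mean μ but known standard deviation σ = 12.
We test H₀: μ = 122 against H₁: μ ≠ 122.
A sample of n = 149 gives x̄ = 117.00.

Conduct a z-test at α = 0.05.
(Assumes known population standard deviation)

Standard error: SE = σ/√n = 12/√149 = 0.9831
z-statistic: z = (x̄ - μ₀)/SE = (117.00 - 122)/0.9831 = -5.0860
Critical value: ±1.960
p-value < 0.0001
Decision: reject H₀

Answer: z = -5.0860, reject H₀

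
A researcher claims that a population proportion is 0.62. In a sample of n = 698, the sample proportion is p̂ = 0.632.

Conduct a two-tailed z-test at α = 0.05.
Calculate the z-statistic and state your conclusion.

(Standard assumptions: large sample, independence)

Answer: z = 0.6532, fail to reject H₀

Derivation:
H₀: p = 0.62, H₁: p ≠ 0.62
Standard error: SE = √(p₀(1-p₀)/n) = √(0.62×0.38/698) = 0.018372
z-statistic: z = (p̂ - p₀)/SE = (0.632 - 0.62)/0.018372 = 0.6532
Critical value: z_0.025 = ±1.960
p-value = 0.5136
Decision: fail to reject H₀ at α = 0.05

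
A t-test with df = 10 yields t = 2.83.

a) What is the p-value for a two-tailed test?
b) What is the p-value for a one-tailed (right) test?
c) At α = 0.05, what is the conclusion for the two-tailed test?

Using t-distribution with df = 10:
a) Two-tailed: p = 2×P(T > 2.83) = 0.0179
b) One-tailed: p = P(T > 2.83) = 0.0089
c) 0.0179 < 0.05, reject H₀

Answer: a) 0.0179, b) 0.0089, c) reject H₀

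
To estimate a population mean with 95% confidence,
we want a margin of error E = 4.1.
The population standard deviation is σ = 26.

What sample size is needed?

Answer: n = 155

Derivation:
z_0.025 = 1.960
n = (z×σ/E)² = (1.960×26/4.1)²
n = 154.4867
Round up: n = 155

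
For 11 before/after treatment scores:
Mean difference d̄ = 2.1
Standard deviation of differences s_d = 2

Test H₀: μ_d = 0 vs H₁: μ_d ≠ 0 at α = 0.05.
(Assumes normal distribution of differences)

df = n - 1 = 10
SE = s_d/√n = 2/√11 = 0.6030
t = d̄/SE = 2.1/0.6030 = 3.4826
Critical value: t_{0.025,10} = ±2.228
p-value ≈ 0.0059
Decision: reject H₀

Answer: t = 3.4826, reject H₀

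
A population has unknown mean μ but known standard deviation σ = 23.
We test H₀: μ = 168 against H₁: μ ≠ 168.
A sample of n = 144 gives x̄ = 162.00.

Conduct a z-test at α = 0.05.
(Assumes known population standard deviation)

Standard error: SE = σ/√n = 23/√144 = 1.9167
z-statistic: z = (x̄ - μ₀)/SE = (162.00 - 168)/1.9167 = -3.1304
Critical value: ±1.960
p-value = 0.0017
Decision: reject H₀

Answer: z = -3.1304, reject H₀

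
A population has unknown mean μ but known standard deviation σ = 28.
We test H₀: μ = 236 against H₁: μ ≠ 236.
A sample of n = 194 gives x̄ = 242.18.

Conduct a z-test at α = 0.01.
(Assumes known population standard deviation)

Answer: z = 3.0742, reject H₀

Derivation:
Standard error: SE = σ/√n = 28/√194 = 2.0103
z-statistic: z = (x̄ - μ₀)/SE = (242.18 - 236)/2.0103 = 3.0742
Critical value: ±2.576
p-value = 0.0021
Decision: reject H₀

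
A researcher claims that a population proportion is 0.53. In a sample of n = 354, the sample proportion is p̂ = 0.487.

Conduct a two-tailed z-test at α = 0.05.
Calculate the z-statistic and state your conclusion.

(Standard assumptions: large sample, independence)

H₀: p = 0.53, H₁: p ≠ 0.53
Standard error: SE = √(p₀(1-p₀)/n) = √(0.53×0.47/354) = 0.026527
z-statistic: z = (p̂ - p₀)/SE = (0.487 - 0.53)/0.026527 = -1.6210
Critical value: z_0.025 = ±1.960
p-value = 0.1050
Decision: fail to reject H₀ at α = 0.05

Answer: z = -1.6210, fail to reject H₀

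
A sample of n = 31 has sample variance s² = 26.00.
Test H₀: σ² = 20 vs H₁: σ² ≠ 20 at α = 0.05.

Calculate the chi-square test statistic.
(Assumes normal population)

Answer: χ² = 39.0000, fail to reject H₀

Derivation:
df = n - 1 = 30
χ² = (n-1)s²/σ₀² = 30×26.00/20 = 39.0000
Critical values: χ²_{0.975,30} = 16.791, χ²_{0.025,30} = 46.979
Rejection region: χ² < 16.791 or χ² > 46.979
Decision: fail to reject H₀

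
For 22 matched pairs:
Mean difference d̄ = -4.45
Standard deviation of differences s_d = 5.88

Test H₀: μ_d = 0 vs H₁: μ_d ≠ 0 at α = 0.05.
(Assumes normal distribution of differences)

df = n - 1 = 21
SE = s_d/√n = 5.88/√22 = 1.2536
t = d̄/SE = -4.45/1.2536 = -3.5498
Critical value: t_{0.025,21} = ±2.080
p-value ≈ 0.0019
Decision: reject H₀

Answer: t = -3.5498, reject H₀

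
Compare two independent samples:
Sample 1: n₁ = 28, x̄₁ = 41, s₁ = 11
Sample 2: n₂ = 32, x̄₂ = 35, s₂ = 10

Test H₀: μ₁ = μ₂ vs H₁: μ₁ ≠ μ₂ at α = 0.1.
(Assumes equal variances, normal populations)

Answer: t = 2.2130, reject H₀

Derivation:
Pooled variance: s²_p = [27×11² + 31×10²]/(58) = 109.7759
s_p = 10.4774
SE = s_p×√(1/n₁ + 1/n₂) = 10.4774×√(1/28 + 1/32) = 2.7113
t = (x̄₁ - x̄₂)/SE = (41 - 35)/2.7113 = 2.2130
df = 58, t-critical = ±1.672
Decision: reject H₀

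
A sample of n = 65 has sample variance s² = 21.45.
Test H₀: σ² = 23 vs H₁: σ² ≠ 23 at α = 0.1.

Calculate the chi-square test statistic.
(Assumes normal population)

df = n - 1 = 64
χ² = (n-1)s²/σ₀² = 64×21.45/23 = 59.6870
Critical values: χ²_{0.95,64} = 46.595, χ²_{0.05,64} = 83.675
Rejection region: χ² < 46.595 or χ² > 83.675
Decision: fail to reject H₀

Answer: χ² = 59.6870, fail to reject H₀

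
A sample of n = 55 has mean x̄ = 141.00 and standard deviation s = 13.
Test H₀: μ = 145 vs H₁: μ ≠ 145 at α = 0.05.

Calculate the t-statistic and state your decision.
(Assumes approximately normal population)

df = n - 1 = 54
SE = s/√n = 13/√55 = 1.7529
t = (x̄ - μ₀)/SE = (141.00 - 145)/1.7529 = -2.2819
Critical value: t_{0.025,54} = ±2.005
p-value ≈ 0.0265
Decision: reject H₀

Answer: t = -2.2819, reject H₀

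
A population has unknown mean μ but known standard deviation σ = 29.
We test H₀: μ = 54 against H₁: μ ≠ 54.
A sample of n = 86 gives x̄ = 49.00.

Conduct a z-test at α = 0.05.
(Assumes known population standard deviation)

Answer: z = -1.5989, fail to reject H₀

Derivation:
Standard error: SE = σ/√n = 29/√86 = 3.1272
z-statistic: z = (x̄ - μ₀)/SE = (49.00 - 54)/3.1272 = -1.5989
Critical value: ±1.960
p-value = 0.1098
Decision: fail to reject H₀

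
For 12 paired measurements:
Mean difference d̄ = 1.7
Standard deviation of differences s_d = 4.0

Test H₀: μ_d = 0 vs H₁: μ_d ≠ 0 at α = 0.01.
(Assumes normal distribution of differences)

Answer: t = 1.4722, fail to reject H₀

Derivation:
df = n - 1 = 11
SE = s_d/√n = 4.0/√12 = 1.1547
t = d̄/SE = 1.7/1.1547 = 1.4722
Critical value: t_{0.005,11} = ±3.106
p-value ≈ 0.1690
Decision: fail to reject H₀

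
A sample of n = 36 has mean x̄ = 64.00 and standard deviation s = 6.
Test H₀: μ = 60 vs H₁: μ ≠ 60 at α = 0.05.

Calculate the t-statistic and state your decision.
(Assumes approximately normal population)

df = n - 1 = 35
SE = s/√n = 6/√36 = 1.0000
t = (x̄ - μ₀)/SE = (64.00 - 60)/1.0000 = 4.0000
Critical value: t_{0.025,35} = ±2.030
p-value ≈ 0.0003
Decision: reject H₀

Answer: t = 4.0000, reject H₀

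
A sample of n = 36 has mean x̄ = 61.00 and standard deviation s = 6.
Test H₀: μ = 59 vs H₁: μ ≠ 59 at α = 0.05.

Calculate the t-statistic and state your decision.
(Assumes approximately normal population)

Answer: t = 2.0000, fail to reject H₀

Derivation:
df = n - 1 = 35
SE = s/√n = 6/√36 = 1.0000
t = (x̄ - μ₀)/SE = (61.00 - 59)/1.0000 = 2.0000
Critical value: t_{0.025,35} = ±2.030
p-value ≈ 0.0533
Decision: fail to reject H₀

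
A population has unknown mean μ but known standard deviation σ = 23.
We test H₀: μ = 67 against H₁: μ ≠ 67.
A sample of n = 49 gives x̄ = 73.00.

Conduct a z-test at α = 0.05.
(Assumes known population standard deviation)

Standard error: SE = σ/√n = 23/√49 = 3.2857
z-statistic: z = (x̄ - μ₀)/SE = (73.00 - 67)/3.2857 = 1.8261
Critical value: ±1.960
p-value = 0.0678
Decision: fail to reject H₀

Answer: z = 1.8261, fail to reject H₀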